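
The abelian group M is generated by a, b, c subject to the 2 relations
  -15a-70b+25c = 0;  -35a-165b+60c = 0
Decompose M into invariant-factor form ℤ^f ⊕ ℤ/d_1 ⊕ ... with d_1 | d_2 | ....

rank_ℚ(R)=2; free=3−2=1
SNF(R) diag = [5, 5] → torsion [5, 5]

Answer: M ≅ ℤ^1 ⊕ ℤ/5 ⊕ ℤ/5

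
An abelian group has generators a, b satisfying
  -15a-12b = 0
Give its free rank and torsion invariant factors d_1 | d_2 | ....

Answer: M ≅ ℤ^1 ⊕ ℤ/3

Derivation:
rank_ℚ(R)=1; free=2−1=1
SNF(R) diag = [3] → torsion [3]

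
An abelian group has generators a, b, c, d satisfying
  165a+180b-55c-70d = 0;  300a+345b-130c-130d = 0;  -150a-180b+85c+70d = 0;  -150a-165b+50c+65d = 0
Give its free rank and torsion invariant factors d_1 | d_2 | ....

Answer: M ≅ ℤ/5 ⊕ ℤ/15 ⊕ ℤ/15 ⊕ ℤ/45

Derivation:
rank_ℚ(R)=4; free=4−4=0
SNF(R) diag = [5, 15, 15, 45] → torsion [5, 15, 15, 45]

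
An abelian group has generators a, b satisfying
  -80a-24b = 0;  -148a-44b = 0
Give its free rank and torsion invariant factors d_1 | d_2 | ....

Answer: M ≅ ℤ/4 ⊕ ℤ/8

Derivation:
rank_ℚ(R)=2; free=2−2=0
SNF(R) diag = [4, 8] → torsion [4, 8]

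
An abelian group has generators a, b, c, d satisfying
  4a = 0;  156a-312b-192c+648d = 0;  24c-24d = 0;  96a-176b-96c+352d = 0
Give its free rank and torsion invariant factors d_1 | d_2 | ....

rank_ℚ(R)=4; free=4−4=0
SNF(R) diag = [4, 8, 24, 48] → torsion [4, 8, 24, 48]

Answer: M ≅ ℤ/4 ⊕ ℤ/8 ⊕ ℤ/24 ⊕ ℤ/48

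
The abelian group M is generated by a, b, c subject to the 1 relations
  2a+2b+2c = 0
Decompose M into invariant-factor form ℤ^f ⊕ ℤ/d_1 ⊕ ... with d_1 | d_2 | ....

Answer: M ≅ ℤ^2 ⊕ ℤ/2

Derivation:
rank_ℚ(R)=1; free=3−1=2
SNF(R) diag = [2] → torsion [2]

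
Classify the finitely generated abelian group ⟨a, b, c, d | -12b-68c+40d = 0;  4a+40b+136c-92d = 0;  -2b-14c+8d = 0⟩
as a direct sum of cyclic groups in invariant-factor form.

Answer: M ≅ ℤ^1 ⊕ ℤ/2 ⊕ ℤ/4 ⊕ ℤ/8

Derivation:
rank_ℚ(R)=3; free=4−3=1
SNF(R) diag = [2, 4, 8] → torsion [2, 4, 8]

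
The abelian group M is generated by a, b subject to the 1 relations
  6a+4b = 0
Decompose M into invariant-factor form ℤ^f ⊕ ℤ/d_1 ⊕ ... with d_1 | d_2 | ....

rank_ℚ(R)=1; free=2−1=1
SNF(R) diag = [2] → torsion [2]

Answer: M ≅ ℤ^1 ⊕ ℤ/2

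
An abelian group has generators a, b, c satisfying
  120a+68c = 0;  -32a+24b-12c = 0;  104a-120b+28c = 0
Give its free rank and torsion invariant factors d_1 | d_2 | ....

Answer: M ≅ ℤ/4 ⊕ ℤ/8 ⊕ ℤ/24

Derivation:
rank_ℚ(R)=3; free=3−3=0
SNF(R) diag = [4, 8, 24] → torsion [4, 8, 24]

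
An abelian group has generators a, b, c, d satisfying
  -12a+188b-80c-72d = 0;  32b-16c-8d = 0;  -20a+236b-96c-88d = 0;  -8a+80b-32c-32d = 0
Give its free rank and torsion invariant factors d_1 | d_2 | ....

Answer: M ≅ ℤ/4 ⊕ ℤ/8 ⊕ ℤ/8 ⊕ ℤ/16

Derivation:
rank_ℚ(R)=4; free=4−4=0
SNF(R) diag = [4, 8, 8, 16] → torsion [4, 8, 8, 16]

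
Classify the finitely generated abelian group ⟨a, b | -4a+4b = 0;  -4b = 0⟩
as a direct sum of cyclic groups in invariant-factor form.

Answer: M ≅ ℤ/4 ⊕ ℤ/4

Derivation:
rank_ℚ(R)=2; free=2−2=0
SNF(R) diag = [4, 4] → torsion [4, 4]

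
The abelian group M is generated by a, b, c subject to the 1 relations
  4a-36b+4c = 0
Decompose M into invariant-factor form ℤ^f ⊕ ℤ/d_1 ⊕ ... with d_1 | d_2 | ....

rank_ℚ(R)=1; free=3−1=2
SNF(R) diag = [4] → torsion [4]

Answer: M ≅ ℤ^2 ⊕ ℤ/4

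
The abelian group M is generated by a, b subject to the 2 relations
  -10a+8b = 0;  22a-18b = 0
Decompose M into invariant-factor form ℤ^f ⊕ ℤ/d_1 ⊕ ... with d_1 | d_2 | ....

rank_ℚ(R)=2; free=2−2=0
SNF(R) diag = [2, 2] → torsion [2, 2]

Answer: M ≅ ℤ/2 ⊕ ℤ/2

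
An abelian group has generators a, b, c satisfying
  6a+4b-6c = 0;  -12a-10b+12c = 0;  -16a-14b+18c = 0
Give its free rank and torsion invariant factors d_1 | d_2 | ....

rank_ℚ(R)=3; free=3−3=0
SNF(R) diag = [2, 2, 6] → torsion [2, 2, 6]

Answer: M ≅ ℤ/2 ⊕ ℤ/2 ⊕ ℤ/6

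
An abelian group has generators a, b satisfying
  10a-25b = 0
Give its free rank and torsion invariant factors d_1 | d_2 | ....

Answer: M ≅ ℤ^1 ⊕ ℤ/5

Derivation:
rank_ℚ(R)=1; free=2−1=1
SNF(R) diag = [5] → torsion [5]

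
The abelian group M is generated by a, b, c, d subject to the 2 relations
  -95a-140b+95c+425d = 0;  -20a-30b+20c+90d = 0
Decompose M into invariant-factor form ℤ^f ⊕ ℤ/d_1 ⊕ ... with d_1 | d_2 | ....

Answer: M ≅ ℤ^2 ⊕ ℤ/5 ⊕ ℤ/10

Derivation:
rank_ℚ(R)=2; free=4−2=2
SNF(R) diag = [5, 10] → torsion [5, 10]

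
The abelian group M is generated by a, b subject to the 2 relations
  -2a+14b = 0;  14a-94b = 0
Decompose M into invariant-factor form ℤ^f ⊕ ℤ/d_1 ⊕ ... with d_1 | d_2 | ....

Answer: M ≅ ℤ/2 ⊕ ℤ/4

Derivation:
rank_ℚ(R)=2; free=2−2=0
SNF(R) diag = [2, 4] → torsion [2, 4]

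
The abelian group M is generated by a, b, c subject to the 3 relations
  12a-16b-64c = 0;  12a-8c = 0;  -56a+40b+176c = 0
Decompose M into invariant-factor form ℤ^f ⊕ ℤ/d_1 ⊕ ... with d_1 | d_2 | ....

rank_ℚ(R)=3; free=3−3=0
SNF(R) diag = [4, 8, 8] → torsion [4, 8, 8]

Answer: M ≅ ℤ/4 ⊕ ℤ/8 ⊕ ℤ/8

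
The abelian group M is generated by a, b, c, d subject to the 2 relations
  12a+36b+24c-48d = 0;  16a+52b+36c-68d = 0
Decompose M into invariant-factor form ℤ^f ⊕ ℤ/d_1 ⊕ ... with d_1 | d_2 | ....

Answer: M ≅ ℤ^2 ⊕ ℤ/4 ⊕ ℤ/12

Derivation:
rank_ℚ(R)=2; free=4−2=2
SNF(R) diag = [4, 12] → torsion [4, 12]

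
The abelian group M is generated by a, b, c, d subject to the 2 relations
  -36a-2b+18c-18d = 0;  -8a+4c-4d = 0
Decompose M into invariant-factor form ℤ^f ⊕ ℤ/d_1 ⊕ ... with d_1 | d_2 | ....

Answer: M ≅ ℤ^2 ⊕ ℤ/2 ⊕ ℤ/4

Derivation:
rank_ℚ(R)=2; free=4−2=2
SNF(R) diag = [2, 4] → torsion [2, 4]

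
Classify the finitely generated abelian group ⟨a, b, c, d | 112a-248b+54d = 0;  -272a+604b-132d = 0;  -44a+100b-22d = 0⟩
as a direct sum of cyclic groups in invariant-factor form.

rank_ℚ(R)=3; free=4−3=1
SNF(R) diag = [2, 4, 12] → torsion [2, 4, 12]

Answer: M ≅ ℤ^1 ⊕ ℤ/2 ⊕ ℤ/4 ⊕ ℤ/12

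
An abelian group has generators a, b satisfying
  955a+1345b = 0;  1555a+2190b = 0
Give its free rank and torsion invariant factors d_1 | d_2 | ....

Answer: M ≅ ℤ/5 ⊕ ℤ/5

Derivation:
rank_ℚ(R)=2; free=2−2=0
SNF(R) diag = [5, 5] → torsion [5, 5]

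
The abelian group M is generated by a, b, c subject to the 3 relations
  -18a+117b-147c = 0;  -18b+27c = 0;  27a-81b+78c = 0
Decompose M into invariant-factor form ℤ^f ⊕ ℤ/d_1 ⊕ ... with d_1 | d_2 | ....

Answer: M ≅ ℤ/3 ⊕ ℤ/9 ⊕ ℤ/9

Derivation:
rank_ℚ(R)=3; free=3−3=0
SNF(R) diag = [3, 9, 9] → torsion [3, 9, 9]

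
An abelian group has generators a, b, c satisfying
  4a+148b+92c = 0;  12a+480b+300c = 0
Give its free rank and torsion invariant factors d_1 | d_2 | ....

Answer: M ≅ ℤ^1 ⊕ ℤ/4 ⊕ ℤ/12

Derivation:
rank_ℚ(R)=2; free=3−2=1
SNF(R) diag = [4, 12] → torsion [4, 12]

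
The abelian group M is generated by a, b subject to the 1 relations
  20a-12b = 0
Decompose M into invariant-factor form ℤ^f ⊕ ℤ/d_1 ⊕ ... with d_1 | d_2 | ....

Answer: M ≅ ℤ^1 ⊕ ℤ/4

Derivation:
rank_ℚ(R)=1; free=2−1=1
SNF(R) diag = [4] → torsion [4]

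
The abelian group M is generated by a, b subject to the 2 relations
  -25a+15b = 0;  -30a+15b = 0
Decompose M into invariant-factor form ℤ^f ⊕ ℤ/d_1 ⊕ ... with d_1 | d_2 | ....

Answer: M ≅ ℤ/5 ⊕ ℤ/15

Derivation:
rank_ℚ(R)=2; free=2−2=0
SNF(R) diag = [5, 15] → torsion [5, 15]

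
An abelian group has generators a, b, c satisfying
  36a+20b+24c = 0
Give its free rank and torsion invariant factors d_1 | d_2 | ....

Answer: M ≅ ℤ^2 ⊕ ℤ/4

Derivation:
rank_ℚ(R)=1; free=3−1=2
SNF(R) diag = [4] → torsion [4]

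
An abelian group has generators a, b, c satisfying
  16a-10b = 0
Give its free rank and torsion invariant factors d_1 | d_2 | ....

rank_ℚ(R)=1; free=3−1=2
SNF(R) diag = [2] → torsion [2]

Answer: M ≅ ℤ^2 ⊕ ℤ/2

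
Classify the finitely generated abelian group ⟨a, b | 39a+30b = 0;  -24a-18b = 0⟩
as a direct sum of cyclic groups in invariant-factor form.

Answer: M ≅ ℤ/3 ⊕ ℤ/6

Derivation:
rank_ℚ(R)=2; free=2−2=0
SNF(R) diag = [3, 6] → torsion [3, 6]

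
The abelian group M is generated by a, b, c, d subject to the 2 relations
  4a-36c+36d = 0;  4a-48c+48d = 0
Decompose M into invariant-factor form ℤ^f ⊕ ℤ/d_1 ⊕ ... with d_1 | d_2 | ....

rank_ℚ(R)=2; free=4−2=2
SNF(R) diag = [4, 12] → torsion [4, 12]

Answer: M ≅ ℤ^2 ⊕ ℤ/4 ⊕ ℤ/12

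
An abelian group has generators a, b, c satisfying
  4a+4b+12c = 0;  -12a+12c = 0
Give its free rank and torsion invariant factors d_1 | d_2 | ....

rank_ℚ(R)=2; free=3−2=1
SNF(R) diag = [4, 12] → torsion [4, 12]

Answer: M ≅ ℤ^1 ⊕ ℤ/4 ⊕ ℤ/12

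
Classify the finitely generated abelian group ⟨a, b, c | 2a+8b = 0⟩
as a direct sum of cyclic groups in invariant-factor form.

rank_ℚ(R)=1; free=3−1=2
SNF(R) diag = [2] → torsion [2]

Answer: M ≅ ℤ^2 ⊕ ℤ/2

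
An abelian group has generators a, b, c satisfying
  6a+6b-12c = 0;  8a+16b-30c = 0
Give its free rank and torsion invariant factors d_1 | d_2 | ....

Answer: M ≅ ℤ^1 ⊕ ℤ/2 ⊕ ℤ/6

Derivation:
rank_ℚ(R)=2; free=3−2=1
SNF(R) diag = [2, 6] → torsion [2, 6]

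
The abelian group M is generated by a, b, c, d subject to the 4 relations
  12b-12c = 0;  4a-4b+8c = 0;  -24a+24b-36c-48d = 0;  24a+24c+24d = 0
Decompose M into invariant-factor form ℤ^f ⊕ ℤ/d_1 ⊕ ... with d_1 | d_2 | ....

Answer: M ≅ ℤ/4 ⊕ ℤ/12 ⊕ ℤ/12 ⊕ ℤ/24

Derivation:
rank_ℚ(R)=4; free=4−4=0
SNF(R) diag = [4, 12, 12, 24] → torsion [4, 12, 12, 24]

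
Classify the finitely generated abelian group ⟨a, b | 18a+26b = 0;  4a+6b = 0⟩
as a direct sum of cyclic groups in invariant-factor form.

Answer: M ≅ ℤ/2 ⊕ ℤ/2

Derivation:
rank_ℚ(R)=2; free=2−2=0
SNF(R) diag = [2, 2] → torsion [2, 2]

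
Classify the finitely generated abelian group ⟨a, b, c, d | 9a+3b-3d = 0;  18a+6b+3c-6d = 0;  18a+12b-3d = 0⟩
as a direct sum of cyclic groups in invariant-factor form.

rank_ℚ(R)=3; free=4−3=1
SNF(R) diag = [3, 3, 9] → torsion [3, 3, 9]

Answer: M ≅ ℤ^1 ⊕ ℤ/3 ⊕ ℤ/3 ⊕ ℤ/9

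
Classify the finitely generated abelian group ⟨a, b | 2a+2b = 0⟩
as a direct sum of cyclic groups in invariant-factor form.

rank_ℚ(R)=1; free=2−1=1
SNF(R) diag = [2] → torsion [2]

Answer: M ≅ ℤ^1 ⊕ ℤ/2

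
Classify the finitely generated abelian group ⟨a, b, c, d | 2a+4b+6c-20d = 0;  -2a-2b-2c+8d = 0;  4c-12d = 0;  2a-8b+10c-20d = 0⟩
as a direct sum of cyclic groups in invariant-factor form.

rank_ℚ(R)=4; free=4−4=0
SNF(R) diag = [2, 2, 4, 12] → torsion [2, 2, 4, 12]

Answer: M ≅ ℤ/2 ⊕ ℤ/2 ⊕ ℤ/4 ⊕ ℤ/12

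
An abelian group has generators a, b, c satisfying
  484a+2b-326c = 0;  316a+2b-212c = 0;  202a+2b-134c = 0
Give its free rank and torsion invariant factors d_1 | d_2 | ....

rank_ℚ(R)=3; free=3−3=0
SNF(R) diag = [2, 6, 18] → torsion [2, 6, 18]

Answer: M ≅ ℤ/2 ⊕ ℤ/6 ⊕ ℤ/18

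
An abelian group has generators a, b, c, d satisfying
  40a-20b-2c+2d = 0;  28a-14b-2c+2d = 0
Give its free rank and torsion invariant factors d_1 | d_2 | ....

rank_ℚ(R)=2; free=4−2=2
SNF(R) diag = [2, 6] → torsion [2, 6]

Answer: M ≅ ℤ^2 ⊕ ℤ/2 ⊕ ℤ/6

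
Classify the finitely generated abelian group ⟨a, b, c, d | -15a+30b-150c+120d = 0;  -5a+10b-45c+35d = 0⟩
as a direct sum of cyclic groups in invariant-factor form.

Answer: M ≅ ℤ^2 ⊕ ℤ/5 ⊕ ℤ/15

Derivation:
rank_ℚ(R)=2; free=4−2=2
SNF(R) diag = [5, 15] → torsion [5, 15]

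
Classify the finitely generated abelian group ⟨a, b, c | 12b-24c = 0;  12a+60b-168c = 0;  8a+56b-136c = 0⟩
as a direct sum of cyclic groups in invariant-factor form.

rank_ℚ(R)=3; free=3−3=0
SNF(R) diag = [4, 12, 24] → torsion [4, 12, 24]

Answer: M ≅ ℤ/4 ⊕ ℤ/12 ⊕ ℤ/24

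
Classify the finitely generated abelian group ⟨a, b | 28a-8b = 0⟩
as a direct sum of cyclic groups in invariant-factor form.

rank_ℚ(R)=1; free=2−1=1
SNF(R) diag = [4] → torsion [4]

Answer: M ≅ ℤ^1 ⊕ ℤ/4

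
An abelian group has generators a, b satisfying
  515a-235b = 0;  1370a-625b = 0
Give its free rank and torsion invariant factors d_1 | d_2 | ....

rank_ℚ(R)=2; free=2−2=0
SNF(R) diag = [5, 15] → torsion [5, 15]

Answer: M ≅ ℤ/5 ⊕ ℤ/15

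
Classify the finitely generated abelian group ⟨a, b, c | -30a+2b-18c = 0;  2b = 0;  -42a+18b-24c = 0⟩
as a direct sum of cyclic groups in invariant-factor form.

Answer: M ≅ ℤ/2 ⊕ ℤ/6 ⊕ ℤ/6

Derivation:
rank_ℚ(R)=3; free=3−3=0
SNF(R) diag = [2, 6, 6] → torsion [2, 6, 6]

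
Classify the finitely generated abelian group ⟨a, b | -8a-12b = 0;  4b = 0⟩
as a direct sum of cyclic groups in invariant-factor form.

Answer: M ≅ ℤ/4 ⊕ ℤ/8

Derivation:
rank_ℚ(R)=2; free=2−2=0
SNF(R) diag = [4, 8] → torsion [4, 8]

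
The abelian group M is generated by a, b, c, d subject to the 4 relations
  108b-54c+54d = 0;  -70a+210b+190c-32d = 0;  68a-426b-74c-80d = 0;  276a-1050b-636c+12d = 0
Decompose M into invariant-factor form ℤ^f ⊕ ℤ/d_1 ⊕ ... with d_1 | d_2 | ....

Answer: M ≅ ℤ/2 ⊕ ℤ/6 ⊕ ℤ/18 ⊕ ℤ/54

Derivation:
rank_ℚ(R)=4; free=4−4=0
SNF(R) diag = [2, 6, 18, 54] → torsion [2, 6, 18, 54]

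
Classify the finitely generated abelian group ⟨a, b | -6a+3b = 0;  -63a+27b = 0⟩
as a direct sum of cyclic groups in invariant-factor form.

rank_ℚ(R)=2; free=2−2=0
SNF(R) diag = [3, 9] → torsion [3, 9]

Answer: M ≅ ℤ/3 ⊕ ℤ/9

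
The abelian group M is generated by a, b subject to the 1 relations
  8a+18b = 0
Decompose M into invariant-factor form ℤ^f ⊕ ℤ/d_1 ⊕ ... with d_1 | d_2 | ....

Answer: M ≅ ℤ^1 ⊕ ℤ/2

Derivation:
rank_ℚ(R)=1; free=2−1=1
SNF(R) diag = [2] → torsion [2]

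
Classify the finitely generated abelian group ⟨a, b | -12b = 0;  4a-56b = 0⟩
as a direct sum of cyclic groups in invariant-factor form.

rank_ℚ(R)=2; free=2−2=0
SNF(R) diag = [4, 12] → torsion [4, 12]

Answer: M ≅ ℤ/4 ⊕ ℤ/12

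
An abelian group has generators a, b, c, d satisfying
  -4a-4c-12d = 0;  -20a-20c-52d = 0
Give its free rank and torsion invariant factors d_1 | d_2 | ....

rank_ℚ(R)=2; free=4−2=2
SNF(R) diag = [4, 8] → torsion [4, 8]

Answer: M ≅ ℤ^2 ⊕ ℤ/4 ⊕ ℤ/8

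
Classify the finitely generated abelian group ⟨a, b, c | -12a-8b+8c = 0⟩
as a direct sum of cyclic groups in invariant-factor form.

Answer: M ≅ ℤ^2 ⊕ ℤ/4

Derivation:
rank_ℚ(R)=1; free=3−1=2
SNF(R) diag = [4] → torsion [4]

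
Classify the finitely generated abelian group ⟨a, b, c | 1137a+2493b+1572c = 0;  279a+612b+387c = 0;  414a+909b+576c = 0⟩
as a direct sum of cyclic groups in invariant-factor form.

rank_ℚ(R)=3; free=3−3=0
SNF(R) diag = [3, 9, 27] → torsion [3, 9, 27]

Answer: M ≅ ℤ/3 ⊕ ℤ/9 ⊕ ℤ/27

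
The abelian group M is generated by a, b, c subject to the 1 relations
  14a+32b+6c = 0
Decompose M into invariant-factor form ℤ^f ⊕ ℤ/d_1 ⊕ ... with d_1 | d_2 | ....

Answer: M ≅ ℤ^2 ⊕ ℤ/2

Derivation:
rank_ℚ(R)=1; free=3−1=2
SNF(R) diag = [2] → torsion [2]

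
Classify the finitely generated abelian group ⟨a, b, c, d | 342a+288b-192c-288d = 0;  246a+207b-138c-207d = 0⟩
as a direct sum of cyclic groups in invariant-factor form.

rank_ℚ(R)=2; free=4−2=2
SNF(R) diag = [3, 6] → torsion [3, 6]

Answer: M ≅ ℤ^2 ⊕ ℤ/3 ⊕ ℤ/6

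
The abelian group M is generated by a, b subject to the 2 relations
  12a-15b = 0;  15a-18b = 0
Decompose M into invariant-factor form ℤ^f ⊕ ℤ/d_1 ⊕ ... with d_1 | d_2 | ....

Answer: M ≅ ℤ/3 ⊕ ℤ/3

Derivation:
rank_ℚ(R)=2; free=2−2=0
SNF(R) diag = [3, 3] → torsion [3, 3]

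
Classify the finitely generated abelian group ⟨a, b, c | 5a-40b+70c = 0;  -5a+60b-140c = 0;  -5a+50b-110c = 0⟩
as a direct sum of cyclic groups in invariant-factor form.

rank_ℚ(R)=3; free=3−3=0
SNF(R) diag = [5, 10, 10] → torsion [5, 10, 10]

Answer: M ≅ ℤ/5 ⊕ ℤ/10 ⊕ ℤ/10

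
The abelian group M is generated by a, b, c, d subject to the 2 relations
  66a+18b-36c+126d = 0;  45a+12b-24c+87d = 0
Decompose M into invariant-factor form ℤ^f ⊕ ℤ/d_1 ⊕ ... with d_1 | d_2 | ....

rank_ℚ(R)=2; free=4−2=2
SNF(R) diag = [3, 6] → torsion [3, 6]

Answer: M ≅ ℤ^2 ⊕ ℤ/3 ⊕ ℤ/6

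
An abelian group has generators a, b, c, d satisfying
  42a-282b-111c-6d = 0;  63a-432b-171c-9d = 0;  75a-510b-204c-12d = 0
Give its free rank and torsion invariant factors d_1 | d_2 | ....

rank_ℚ(R)=3; free=4−3=1
SNF(R) diag = [3, 9, 9] → torsion [3, 9, 9]

Answer: M ≅ ℤ^1 ⊕ ℤ/3 ⊕ ℤ/9 ⊕ ℤ/9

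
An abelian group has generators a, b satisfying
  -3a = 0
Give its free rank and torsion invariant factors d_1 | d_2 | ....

rank_ℚ(R)=1; free=2−1=1
SNF(R) diag = [3] → torsion [3]

Answer: M ≅ ℤ^1 ⊕ ℤ/3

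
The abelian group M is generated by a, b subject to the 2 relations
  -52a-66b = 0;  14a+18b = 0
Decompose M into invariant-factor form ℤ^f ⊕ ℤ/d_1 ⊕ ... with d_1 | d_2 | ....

rank_ℚ(R)=2; free=2−2=0
SNF(R) diag = [2, 6] → torsion [2, 6]

Answer: M ≅ ℤ/2 ⊕ ℤ/6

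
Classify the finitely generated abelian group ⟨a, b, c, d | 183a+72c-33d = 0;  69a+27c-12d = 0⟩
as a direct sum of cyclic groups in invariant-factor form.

Answer: M ≅ ℤ^2 ⊕ ℤ/3 ⊕ ℤ/9

Derivation:
rank_ℚ(R)=2; free=4−2=2
SNF(R) diag = [3, 9] → torsion [3, 9]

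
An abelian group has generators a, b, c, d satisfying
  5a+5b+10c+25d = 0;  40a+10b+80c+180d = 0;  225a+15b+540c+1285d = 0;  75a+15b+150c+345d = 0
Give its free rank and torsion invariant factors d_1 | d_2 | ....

Answer: M ≅ ℤ/5 ⊕ ℤ/10 ⊕ ℤ/30 ⊕ ℤ/90

Derivation:
rank_ℚ(R)=4; free=4−4=0
SNF(R) diag = [5, 10, 30, 90] → torsion [5, 10, 30, 90]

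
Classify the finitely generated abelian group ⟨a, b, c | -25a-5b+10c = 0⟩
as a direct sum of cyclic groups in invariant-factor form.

Answer: M ≅ ℤ^2 ⊕ ℤ/5

Derivation:
rank_ℚ(R)=1; free=3−1=2
SNF(R) diag = [5] → torsion [5]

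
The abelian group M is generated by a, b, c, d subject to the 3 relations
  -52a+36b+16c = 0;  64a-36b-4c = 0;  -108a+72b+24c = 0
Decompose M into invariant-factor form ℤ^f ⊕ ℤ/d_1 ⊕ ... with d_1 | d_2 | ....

Answer: M ≅ ℤ^1 ⊕ ℤ/4 ⊕ ℤ/12 ⊕ ℤ/36

Derivation:
rank_ℚ(R)=3; free=4−3=1
SNF(R) diag = [4, 12, 36] → torsion [4, 12, 36]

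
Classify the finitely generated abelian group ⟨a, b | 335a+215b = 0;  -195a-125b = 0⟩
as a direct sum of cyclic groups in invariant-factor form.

rank_ℚ(R)=2; free=2−2=0
SNF(R) diag = [5, 10] → torsion [5, 10]

Answer: M ≅ ℤ/5 ⊕ ℤ/10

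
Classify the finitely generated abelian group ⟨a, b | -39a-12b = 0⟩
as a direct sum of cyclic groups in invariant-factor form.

rank_ℚ(R)=1; free=2−1=1
SNF(R) diag = [3] → torsion [3]

Answer: M ≅ ℤ^1 ⊕ ℤ/3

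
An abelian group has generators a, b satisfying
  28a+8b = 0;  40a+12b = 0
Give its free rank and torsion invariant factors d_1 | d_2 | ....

rank_ℚ(R)=2; free=2−2=0
SNF(R) diag = [4, 4] → torsion [4, 4]

Answer: M ≅ ℤ/4 ⊕ ℤ/4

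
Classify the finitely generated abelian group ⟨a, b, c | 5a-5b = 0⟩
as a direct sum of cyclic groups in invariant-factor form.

rank_ℚ(R)=1; free=3−1=2
SNF(R) diag = [5] → torsion [5]

Answer: M ≅ ℤ^2 ⊕ ℤ/5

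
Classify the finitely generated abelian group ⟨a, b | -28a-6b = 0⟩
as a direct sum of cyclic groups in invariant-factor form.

rank_ℚ(R)=1; free=2−1=1
SNF(R) diag = [2] → torsion [2]

Answer: M ≅ ℤ^1 ⊕ ℤ/2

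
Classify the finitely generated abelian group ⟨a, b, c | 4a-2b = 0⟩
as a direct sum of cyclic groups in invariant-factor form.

Answer: M ≅ ℤ^2 ⊕ ℤ/2

Derivation:
rank_ℚ(R)=1; free=3−1=2
SNF(R) diag = [2] → torsion [2]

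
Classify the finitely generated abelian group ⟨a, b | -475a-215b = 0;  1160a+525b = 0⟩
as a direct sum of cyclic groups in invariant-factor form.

Answer: M ≅ ℤ/5 ⊕ ℤ/5

Derivation:
rank_ℚ(R)=2; free=2−2=0
SNF(R) diag = [5, 5] → torsion [5, 5]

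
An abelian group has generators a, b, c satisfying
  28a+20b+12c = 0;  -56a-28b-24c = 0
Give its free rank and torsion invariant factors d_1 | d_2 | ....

Answer: M ≅ ℤ^1 ⊕ ℤ/4 ⊕ ℤ/12

Derivation:
rank_ℚ(R)=2; free=3−2=1
SNF(R) diag = [4, 12] → torsion [4, 12]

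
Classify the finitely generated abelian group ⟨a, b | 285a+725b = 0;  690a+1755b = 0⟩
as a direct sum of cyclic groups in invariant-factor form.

Answer: M ≅ ℤ/5 ⊕ ℤ/15

Derivation:
rank_ℚ(R)=2; free=2−2=0
SNF(R) diag = [5, 15] → torsion [5, 15]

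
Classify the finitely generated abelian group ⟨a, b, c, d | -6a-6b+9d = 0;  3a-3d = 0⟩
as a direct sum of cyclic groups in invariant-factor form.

rank_ℚ(R)=2; free=4−2=2
SNF(R) diag = [3, 3] → torsion [3, 3]

Answer: M ≅ ℤ^2 ⊕ ℤ/3 ⊕ ℤ/3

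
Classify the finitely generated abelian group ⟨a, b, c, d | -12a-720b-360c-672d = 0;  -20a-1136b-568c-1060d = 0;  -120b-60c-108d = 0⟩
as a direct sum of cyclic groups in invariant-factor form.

rank_ℚ(R)=3; free=4−3=1
SNF(R) diag = [4, 12, 36] → torsion [4, 12, 36]

Answer: M ≅ ℤ^1 ⊕ ℤ/4 ⊕ ℤ/12 ⊕ ℤ/36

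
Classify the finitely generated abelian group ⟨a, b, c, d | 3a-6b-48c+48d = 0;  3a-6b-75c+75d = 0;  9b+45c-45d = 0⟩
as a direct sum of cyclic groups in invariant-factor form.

Answer: M ≅ ℤ^1 ⊕ ℤ/3 ⊕ ℤ/9 ⊕ ℤ/27

Derivation:
rank_ℚ(R)=3; free=4−3=1
SNF(R) diag = [3, 9, 27] → torsion [3, 9, 27]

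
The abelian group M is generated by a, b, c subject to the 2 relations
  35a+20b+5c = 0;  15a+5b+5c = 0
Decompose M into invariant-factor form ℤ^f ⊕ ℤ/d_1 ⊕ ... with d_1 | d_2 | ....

rank_ℚ(R)=2; free=3−2=1
SNF(R) diag = [5, 5] → torsion [5, 5]

Answer: M ≅ ℤ^1 ⊕ ℤ/5 ⊕ ℤ/5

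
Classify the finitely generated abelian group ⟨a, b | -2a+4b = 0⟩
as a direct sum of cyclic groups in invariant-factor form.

Answer: M ≅ ℤ^1 ⊕ ℤ/2

Derivation:
rank_ℚ(R)=1; free=2−1=1
SNF(R) diag = [2] → torsion [2]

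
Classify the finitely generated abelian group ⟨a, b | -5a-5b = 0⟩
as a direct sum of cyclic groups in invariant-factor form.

Answer: M ≅ ℤ^1 ⊕ ℤ/5

Derivation:
rank_ℚ(R)=1; free=2−1=1
SNF(R) diag = [5] → torsion [5]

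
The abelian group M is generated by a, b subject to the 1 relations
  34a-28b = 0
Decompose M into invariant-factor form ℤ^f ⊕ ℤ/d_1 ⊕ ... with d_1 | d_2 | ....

rank_ℚ(R)=1; free=2−1=1
SNF(R) diag = [2] → torsion [2]

Answer: M ≅ ℤ^1 ⊕ ℤ/2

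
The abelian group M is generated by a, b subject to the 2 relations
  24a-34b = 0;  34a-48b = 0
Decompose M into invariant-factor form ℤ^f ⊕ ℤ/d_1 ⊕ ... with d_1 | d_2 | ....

rank_ℚ(R)=2; free=2−2=0
SNF(R) diag = [2, 2] → torsion [2, 2]

Answer: M ≅ ℤ/2 ⊕ ℤ/2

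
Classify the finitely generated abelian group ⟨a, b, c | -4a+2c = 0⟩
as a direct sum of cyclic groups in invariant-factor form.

rank_ℚ(R)=1; free=3−1=2
SNF(R) diag = [2] → torsion [2]

Answer: M ≅ ℤ^2 ⊕ ℤ/2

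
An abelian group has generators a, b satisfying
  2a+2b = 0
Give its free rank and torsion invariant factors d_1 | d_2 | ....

rank_ℚ(R)=1; free=2−1=1
SNF(R) diag = [2] → torsion [2]

Answer: M ≅ ℤ^1 ⊕ ℤ/2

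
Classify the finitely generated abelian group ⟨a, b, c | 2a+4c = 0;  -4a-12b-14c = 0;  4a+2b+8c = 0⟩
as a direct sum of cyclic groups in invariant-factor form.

Answer: M ≅ ℤ/2 ⊕ ℤ/2 ⊕ ℤ/6

Derivation:
rank_ℚ(R)=3; free=3−3=0
SNF(R) diag = [2, 2, 6] → torsion [2, 2, 6]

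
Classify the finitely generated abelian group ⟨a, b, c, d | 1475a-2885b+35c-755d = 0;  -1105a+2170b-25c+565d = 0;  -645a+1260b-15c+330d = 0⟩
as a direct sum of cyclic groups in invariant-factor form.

rank_ℚ(R)=3; free=4−3=1
SNF(R) diag = [5, 15, 45] → torsion [5, 15, 45]

Answer: M ≅ ℤ^1 ⊕ ℤ/5 ⊕ ℤ/15 ⊕ ℤ/45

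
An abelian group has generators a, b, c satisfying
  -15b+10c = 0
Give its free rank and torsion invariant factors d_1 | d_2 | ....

rank_ℚ(R)=1; free=3−1=2
SNF(R) diag = [5] → torsion [5]

Answer: M ≅ ℤ^2 ⊕ ℤ/5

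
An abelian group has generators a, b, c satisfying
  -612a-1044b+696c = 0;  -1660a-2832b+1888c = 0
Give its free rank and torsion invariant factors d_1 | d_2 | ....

Answer: M ≅ ℤ^1 ⊕ ℤ/4 ⊕ ℤ/12

Derivation:
rank_ℚ(R)=2; free=3−2=1
SNF(R) diag = [4, 12] → torsion [4, 12]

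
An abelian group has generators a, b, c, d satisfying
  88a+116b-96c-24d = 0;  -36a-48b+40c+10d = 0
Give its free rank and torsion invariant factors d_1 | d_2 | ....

rank_ℚ(R)=2; free=4−2=2
SNF(R) diag = [2, 4] → torsion [2, 4]

Answer: M ≅ ℤ^2 ⊕ ℤ/2 ⊕ ℤ/4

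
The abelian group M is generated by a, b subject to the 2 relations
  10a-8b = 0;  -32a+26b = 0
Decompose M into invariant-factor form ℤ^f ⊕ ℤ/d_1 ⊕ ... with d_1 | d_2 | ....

Answer: M ≅ ℤ/2 ⊕ ℤ/2

Derivation:
rank_ℚ(R)=2; free=2−2=0
SNF(R) diag = [2, 2] → torsion [2, 2]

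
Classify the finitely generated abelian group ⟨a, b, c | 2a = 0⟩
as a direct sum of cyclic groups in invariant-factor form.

rank_ℚ(R)=1; free=3−1=2
SNF(R) diag = [2] → torsion [2]

Answer: M ≅ ℤ^2 ⊕ ℤ/2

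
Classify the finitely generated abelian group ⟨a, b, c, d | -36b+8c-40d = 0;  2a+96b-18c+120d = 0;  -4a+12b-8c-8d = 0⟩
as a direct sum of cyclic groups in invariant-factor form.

rank_ℚ(R)=3; free=4−3=1
SNF(R) diag = [2, 4, 12] → torsion [2, 4, 12]

Answer: M ≅ ℤ^1 ⊕ ℤ/2 ⊕ ℤ/4 ⊕ ℤ/12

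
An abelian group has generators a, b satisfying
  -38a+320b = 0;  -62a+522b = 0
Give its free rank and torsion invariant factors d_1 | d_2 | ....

rank_ℚ(R)=2; free=2−2=0
SNF(R) diag = [2, 2] → torsion [2, 2]

Answer: M ≅ ℤ/2 ⊕ ℤ/2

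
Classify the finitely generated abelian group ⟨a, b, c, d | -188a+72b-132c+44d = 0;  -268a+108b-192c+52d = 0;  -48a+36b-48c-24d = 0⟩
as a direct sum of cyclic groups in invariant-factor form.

rank_ℚ(R)=3; free=4−3=1
SNF(R) diag = [4, 12, 36] → torsion [4, 12, 36]

Answer: M ≅ ℤ^1 ⊕ ℤ/4 ⊕ ℤ/12 ⊕ ℤ/36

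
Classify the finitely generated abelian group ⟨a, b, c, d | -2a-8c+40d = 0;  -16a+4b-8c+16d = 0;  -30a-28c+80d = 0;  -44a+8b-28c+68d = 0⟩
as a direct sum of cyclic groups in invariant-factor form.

rank_ℚ(R)=4; free=4−4=0
SNF(R) diag = [2, 4, 4, 12] → torsion [2, 4, 4, 12]

Answer: M ≅ ℤ/2 ⊕ ℤ/4 ⊕ ℤ/4 ⊕ ℤ/12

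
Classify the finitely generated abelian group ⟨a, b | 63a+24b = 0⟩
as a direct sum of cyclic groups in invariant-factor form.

rank_ℚ(R)=1; free=2−1=1
SNF(R) diag = [3] → torsion [3]

Answer: M ≅ ℤ^1 ⊕ ℤ/3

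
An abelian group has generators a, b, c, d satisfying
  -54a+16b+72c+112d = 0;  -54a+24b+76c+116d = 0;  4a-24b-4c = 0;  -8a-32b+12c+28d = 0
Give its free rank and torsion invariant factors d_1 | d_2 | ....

Answer: M ≅ ℤ/2 ⊕ ℤ/4 ⊕ ℤ/4 ⊕ ℤ/8

Derivation:
rank_ℚ(R)=4; free=4−4=0
SNF(R) diag = [2, 4, 4, 8] → torsion [2, 4, 4, 8]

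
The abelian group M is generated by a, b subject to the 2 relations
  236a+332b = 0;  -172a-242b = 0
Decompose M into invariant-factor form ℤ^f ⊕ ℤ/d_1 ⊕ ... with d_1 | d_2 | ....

Answer: M ≅ ℤ/2 ⊕ ℤ/4

Derivation:
rank_ℚ(R)=2; free=2−2=0
SNF(R) diag = [2, 4] → torsion [2, 4]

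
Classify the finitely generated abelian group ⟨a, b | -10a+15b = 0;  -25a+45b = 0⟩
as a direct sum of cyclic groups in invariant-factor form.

rank_ℚ(R)=2; free=2−2=0
SNF(R) diag = [5, 15] → torsion [5, 15]

Answer: M ≅ ℤ/5 ⊕ ℤ/15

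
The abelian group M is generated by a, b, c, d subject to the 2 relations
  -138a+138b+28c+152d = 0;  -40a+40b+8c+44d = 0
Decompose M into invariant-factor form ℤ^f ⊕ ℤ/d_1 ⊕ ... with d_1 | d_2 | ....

rank_ℚ(R)=2; free=4−2=2
SNF(R) diag = [2, 4] → torsion [2, 4]

Answer: M ≅ ℤ^2 ⊕ ℤ/2 ⊕ ℤ/4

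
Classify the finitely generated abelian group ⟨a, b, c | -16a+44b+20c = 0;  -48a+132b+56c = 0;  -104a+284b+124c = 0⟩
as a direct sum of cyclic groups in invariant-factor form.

rank_ℚ(R)=3; free=3−3=0
SNF(R) diag = [4, 4, 8] → torsion [4, 4, 8]

Answer: M ≅ ℤ/4 ⊕ ℤ/4 ⊕ ℤ/8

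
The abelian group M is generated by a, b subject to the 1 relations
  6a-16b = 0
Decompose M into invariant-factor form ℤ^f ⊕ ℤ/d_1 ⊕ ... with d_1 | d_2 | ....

rank_ℚ(R)=1; free=2−1=1
SNF(R) diag = [2] → torsion [2]

Answer: M ≅ ℤ^1 ⊕ ℤ/2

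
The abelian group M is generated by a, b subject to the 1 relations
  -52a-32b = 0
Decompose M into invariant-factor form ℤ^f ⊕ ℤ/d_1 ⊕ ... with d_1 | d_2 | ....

rank_ℚ(R)=1; free=2−1=1
SNF(R) diag = [4] → torsion [4]

Answer: M ≅ ℤ^1 ⊕ ℤ/4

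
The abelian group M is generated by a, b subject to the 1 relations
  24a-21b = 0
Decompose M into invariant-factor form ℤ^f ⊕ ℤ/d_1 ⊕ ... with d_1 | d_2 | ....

rank_ℚ(R)=1; free=2−1=1
SNF(R) diag = [3] → torsion [3]

Answer: M ≅ ℤ^1 ⊕ ℤ/3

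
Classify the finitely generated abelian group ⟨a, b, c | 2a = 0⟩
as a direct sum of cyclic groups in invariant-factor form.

Answer: M ≅ ℤ^2 ⊕ ℤ/2

Derivation:
rank_ℚ(R)=1; free=3−1=2
SNF(R) diag = [2] → torsion [2]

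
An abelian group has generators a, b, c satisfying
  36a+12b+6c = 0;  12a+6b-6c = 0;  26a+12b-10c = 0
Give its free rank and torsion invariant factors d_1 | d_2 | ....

Answer: M ≅ ℤ/2 ⊕ ℤ/6 ⊕ ℤ/6

Derivation:
rank_ℚ(R)=3; free=3−3=0
SNF(R) diag = [2, 6, 6] → torsion [2, 6, 6]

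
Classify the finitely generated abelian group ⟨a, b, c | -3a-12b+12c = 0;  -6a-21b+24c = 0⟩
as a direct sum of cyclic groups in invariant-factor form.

rank_ℚ(R)=2; free=3−2=1
SNF(R) diag = [3, 3] → torsion [3, 3]

Answer: M ≅ ℤ^1 ⊕ ℤ/3 ⊕ ℤ/3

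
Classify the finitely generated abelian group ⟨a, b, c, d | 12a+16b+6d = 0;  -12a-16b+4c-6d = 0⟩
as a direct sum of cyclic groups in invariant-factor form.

Answer: M ≅ ℤ^2 ⊕ ℤ/2 ⊕ ℤ/4

Derivation:
rank_ℚ(R)=2; free=4−2=2
SNF(R) diag = [2, 4] → torsion [2, 4]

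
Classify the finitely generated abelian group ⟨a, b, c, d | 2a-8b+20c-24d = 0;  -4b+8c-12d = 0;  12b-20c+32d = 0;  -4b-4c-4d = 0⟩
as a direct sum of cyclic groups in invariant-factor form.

rank_ℚ(R)=4; free=4−4=0
SNF(R) diag = [2, 4, 4, 4] → torsion [2, 4, 4, 4]

Answer: M ≅ ℤ/2 ⊕ ℤ/4 ⊕ ℤ/4 ⊕ ℤ/4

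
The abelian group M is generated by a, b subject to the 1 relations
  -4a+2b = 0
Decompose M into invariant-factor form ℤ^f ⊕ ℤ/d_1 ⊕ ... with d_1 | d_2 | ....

Answer: M ≅ ℤ^1 ⊕ ℤ/2

Derivation:
rank_ℚ(R)=1; free=2−1=1
SNF(R) diag = [2] → torsion [2]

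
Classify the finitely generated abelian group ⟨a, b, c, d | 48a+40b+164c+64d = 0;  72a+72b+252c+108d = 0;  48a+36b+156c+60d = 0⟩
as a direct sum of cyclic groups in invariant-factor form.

rank_ℚ(R)=3; free=4−3=1
SNF(R) diag = [4, 12, 36] → torsion [4, 12, 36]

Answer: M ≅ ℤ^1 ⊕ ℤ/4 ⊕ ℤ/12 ⊕ ℤ/36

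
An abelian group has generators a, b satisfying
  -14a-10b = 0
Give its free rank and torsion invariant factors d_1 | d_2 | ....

rank_ℚ(R)=1; free=2−1=1
SNF(R) diag = [2] → torsion [2]

Answer: M ≅ ℤ^1 ⊕ ℤ/2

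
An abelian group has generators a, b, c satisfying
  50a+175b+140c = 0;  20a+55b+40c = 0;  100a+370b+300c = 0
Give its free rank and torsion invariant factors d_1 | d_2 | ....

Answer: M ≅ ℤ/5 ⊕ ℤ/10 ⊕ ℤ/20

Derivation:
rank_ℚ(R)=3; free=3−3=0
SNF(R) diag = [5, 10, 20] → torsion [5, 10, 20]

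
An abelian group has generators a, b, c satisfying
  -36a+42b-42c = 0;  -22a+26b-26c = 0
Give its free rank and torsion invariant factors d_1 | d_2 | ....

Answer: M ≅ ℤ^1 ⊕ ℤ/2 ⊕ ℤ/6

Derivation:
rank_ℚ(R)=2; free=3−2=1
SNF(R) diag = [2, 6] → torsion [2, 6]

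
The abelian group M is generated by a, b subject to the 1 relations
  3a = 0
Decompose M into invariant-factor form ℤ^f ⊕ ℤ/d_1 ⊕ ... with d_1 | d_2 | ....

Answer: M ≅ ℤ^1 ⊕ ℤ/3

Derivation:
rank_ℚ(R)=1; free=2−1=1
SNF(R) diag = [3] → torsion [3]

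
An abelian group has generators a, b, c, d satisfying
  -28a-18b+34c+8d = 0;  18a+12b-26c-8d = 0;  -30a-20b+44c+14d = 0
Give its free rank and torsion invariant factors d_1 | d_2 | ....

rank_ℚ(R)=3; free=4−3=1
SNF(R) diag = [2, 2, 2] → torsion [2, 2, 2]

Answer: M ≅ ℤ^1 ⊕ ℤ/2 ⊕ ℤ/2 ⊕ ℤ/2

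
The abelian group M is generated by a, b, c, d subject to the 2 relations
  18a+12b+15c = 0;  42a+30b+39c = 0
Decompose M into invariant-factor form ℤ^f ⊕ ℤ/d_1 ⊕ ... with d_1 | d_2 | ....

Answer: M ≅ ℤ^2 ⊕ ℤ/3 ⊕ ℤ/6

Derivation:
rank_ℚ(R)=2; free=4−2=2
SNF(R) diag = [3, 6] → torsion [3, 6]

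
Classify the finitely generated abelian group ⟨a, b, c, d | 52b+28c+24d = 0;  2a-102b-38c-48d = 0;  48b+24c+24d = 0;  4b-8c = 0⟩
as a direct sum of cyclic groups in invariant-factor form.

Answer: M ≅ ℤ/2 ⊕ ℤ/4 ⊕ ℤ/12 ⊕ ℤ/24

Derivation:
rank_ℚ(R)=4; free=4−4=0
SNF(R) diag = [2, 4, 12, 24] → torsion [2, 4, 12, 24]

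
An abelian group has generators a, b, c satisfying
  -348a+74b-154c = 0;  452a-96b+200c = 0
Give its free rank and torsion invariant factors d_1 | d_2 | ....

Answer: M ≅ ℤ^1 ⊕ ℤ/2 ⊕ ℤ/4

Derivation:
rank_ℚ(R)=2; free=3−2=1
SNF(R) diag = [2, 4] → torsion [2, 4]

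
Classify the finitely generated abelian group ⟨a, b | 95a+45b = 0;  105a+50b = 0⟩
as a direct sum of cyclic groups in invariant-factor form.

rank_ℚ(R)=2; free=2−2=0
SNF(R) diag = [5, 5] → torsion [5, 5]

Answer: M ≅ ℤ/5 ⊕ ℤ/5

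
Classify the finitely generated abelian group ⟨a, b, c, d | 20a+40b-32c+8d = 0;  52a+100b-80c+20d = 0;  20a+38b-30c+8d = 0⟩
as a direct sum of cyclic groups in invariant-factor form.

rank_ℚ(R)=3; free=4−3=1
SNF(R) diag = [2, 4, 4] → torsion [2, 4, 4]

Answer: M ≅ ℤ^1 ⊕ ℤ/2 ⊕ ℤ/4 ⊕ ℤ/4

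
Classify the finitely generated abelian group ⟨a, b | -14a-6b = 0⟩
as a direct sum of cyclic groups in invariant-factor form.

Answer: M ≅ ℤ^1 ⊕ ℤ/2

Derivation:
rank_ℚ(R)=1; free=2−1=1
SNF(R) diag = [2] → torsion [2]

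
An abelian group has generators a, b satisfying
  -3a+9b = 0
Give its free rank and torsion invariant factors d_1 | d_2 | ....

Answer: M ≅ ℤ^1 ⊕ ℤ/3

Derivation:
rank_ℚ(R)=1; free=2−1=1
SNF(R) diag = [3] → torsion [3]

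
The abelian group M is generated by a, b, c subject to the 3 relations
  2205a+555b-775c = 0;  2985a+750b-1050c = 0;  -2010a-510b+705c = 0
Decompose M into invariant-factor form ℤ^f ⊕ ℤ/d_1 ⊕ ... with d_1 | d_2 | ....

rank_ℚ(R)=3; free=3−3=0
SNF(R) diag = [5, 15, 45] → torsion [5, 15, 45]

Answer: M ≅ ℤ/5 ⊕ ℤ/15 ⊕ ℤ/45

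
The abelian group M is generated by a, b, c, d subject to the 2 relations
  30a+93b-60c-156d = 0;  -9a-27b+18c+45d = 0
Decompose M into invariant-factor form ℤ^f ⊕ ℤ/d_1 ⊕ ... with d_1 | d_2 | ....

Answer: M ≅ ℤ^2 ⊕ ℤ/3 ⊕ ℤ/9

Derivation:
rank_ℚ(R)=2; free=4−2=2
SNF(R) diag = [3, 9] → torsion [3, 9]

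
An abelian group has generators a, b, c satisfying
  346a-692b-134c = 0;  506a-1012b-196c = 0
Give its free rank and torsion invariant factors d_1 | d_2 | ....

Answer: M ≅ ℤ^1 ⊕ ℤ/2 ⊕ ℤ/6

Derivation:
rank_ℚ(R)=2; free=3−2=1
SNF(R) diag = [2, 6] → torsion [2, 6]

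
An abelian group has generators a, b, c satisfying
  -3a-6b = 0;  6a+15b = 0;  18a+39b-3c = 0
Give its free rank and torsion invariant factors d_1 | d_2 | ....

Answer: M ≅ ℤ/3 ⊕ ℤ/3 ⊕ ℤ/3

Derivation:
rank_ℚ(R)=3; free=3−3=0
SNF(R) diag = [3, 3, 3] → torsion [3, 3, 3]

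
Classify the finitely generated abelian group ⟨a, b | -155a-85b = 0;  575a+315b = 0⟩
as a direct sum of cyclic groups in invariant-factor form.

rank_ℚ(R)=2; free=2−2=0
SNF(R) diag = [5, 10] → torsion [5, 10]

Answer: M ≅ ℤ/5 ⊕ ℤ/10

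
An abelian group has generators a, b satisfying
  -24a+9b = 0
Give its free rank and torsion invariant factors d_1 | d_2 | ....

Answer: M ≅ ℤ^1 ⊕ ℤ/3

Derivation:
rank_ℚ(R)=1; free=2−1=1
SNF(R) diag = [3] → torsion [3]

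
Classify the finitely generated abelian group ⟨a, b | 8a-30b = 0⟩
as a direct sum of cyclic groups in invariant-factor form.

Answer: M ≅ ℤ^1 ⊕ ℤ/2

Derivation:
rank_ℚ(R)=1; free=2−1=1
SNF(R) diag = [2] → torsion [2]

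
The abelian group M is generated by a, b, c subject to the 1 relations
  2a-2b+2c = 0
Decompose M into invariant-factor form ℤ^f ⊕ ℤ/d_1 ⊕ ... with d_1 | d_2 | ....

Answer: M ≅ ℤ^2 ⊕ ℤ/2

Derivation:
rank_ℚ(R)=1; free=3−1=2
SNF(R) diag = [2] → torsion [2]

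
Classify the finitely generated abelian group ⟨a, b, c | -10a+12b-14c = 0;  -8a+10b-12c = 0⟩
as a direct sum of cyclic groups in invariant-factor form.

rank_ℚ(R)=2; free=3−2=1
SNF(R) diag = [2, 2] → torsion [2, 2]

Answer: M ≅ ℤ^1 ⊕ ℤ/2 ⊕ ℤ/2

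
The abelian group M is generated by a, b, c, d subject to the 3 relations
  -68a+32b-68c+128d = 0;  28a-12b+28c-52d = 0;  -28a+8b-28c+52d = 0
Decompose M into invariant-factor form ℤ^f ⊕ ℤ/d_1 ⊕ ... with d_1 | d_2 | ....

Answer: M ≅ ℤ^1 ⊕ ℤ/4 ⊕ ℤ/4 ⊕ ℤ/12

Derivation:
rank_ℚ(R)=3; free=4−3=1
SNF(R) diag = [4, 4, 12] → torsion [4, 4, 12]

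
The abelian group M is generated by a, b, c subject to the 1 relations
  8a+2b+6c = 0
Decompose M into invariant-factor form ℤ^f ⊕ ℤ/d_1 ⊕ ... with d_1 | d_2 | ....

rank_ℚ(R)=1; free=3−1=2
SNF(R) diag = [2] → torsion [2]

Answer: M ≅ ℤ^2 ⊕ ℤ/2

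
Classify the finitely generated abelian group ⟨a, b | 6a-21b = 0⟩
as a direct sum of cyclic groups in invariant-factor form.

rank_ℚ(R)=1; free=2−1=1
SNF(R) diag = [3] → torsion [3]

Answer: M ≅ ℤ^1 ⊕ ℤ/3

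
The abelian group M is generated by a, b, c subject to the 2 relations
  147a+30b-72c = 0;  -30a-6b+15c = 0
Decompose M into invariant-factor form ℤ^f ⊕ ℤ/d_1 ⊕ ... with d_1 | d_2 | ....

Answer: M ≅ ℤ^1 ⊕ ℤ/3 ⊕ ℤ/3

Derivation:
rank_ℚ(R)=2; free=3−2=1
SNF(R) diag = [3, 3] → torsion [3, 3]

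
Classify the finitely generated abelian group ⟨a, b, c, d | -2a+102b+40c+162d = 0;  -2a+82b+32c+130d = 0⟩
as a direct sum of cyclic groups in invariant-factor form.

Answer: M ≅ ℤ^2 ⊕ ℤ/2 ⊕ ℤ/4

Derivation:
rank_ℚ(R)=2; free=4−2=2
SNF(R) diag = [2, 4] → torsion [2, 4]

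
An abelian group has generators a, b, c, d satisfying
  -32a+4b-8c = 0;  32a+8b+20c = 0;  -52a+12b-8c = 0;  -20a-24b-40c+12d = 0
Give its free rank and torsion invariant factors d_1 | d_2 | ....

rank_ℚ(R)=4; free=4−4=0
SNF(R) diag = [4, 4, 12, 12] → torsion [4, 4, 12, 12]

Answer: M ≅ ℤ/4 ⊕ ℤ/4 ⊕ ℤ/12 ⊕ ℤ/12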